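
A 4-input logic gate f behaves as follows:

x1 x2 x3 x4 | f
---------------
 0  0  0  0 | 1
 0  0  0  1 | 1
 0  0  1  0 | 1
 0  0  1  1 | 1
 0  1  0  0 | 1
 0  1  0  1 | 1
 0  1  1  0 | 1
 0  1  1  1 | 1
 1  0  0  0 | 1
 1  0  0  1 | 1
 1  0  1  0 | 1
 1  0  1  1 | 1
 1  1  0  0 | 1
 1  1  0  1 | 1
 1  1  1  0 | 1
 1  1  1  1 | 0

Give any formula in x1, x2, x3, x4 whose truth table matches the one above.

f(x1, x2, x3, x4) = ~(((x1 & x2) & x3) & x4)

The output is 0 only when every input is 1 — NAND of all inputs.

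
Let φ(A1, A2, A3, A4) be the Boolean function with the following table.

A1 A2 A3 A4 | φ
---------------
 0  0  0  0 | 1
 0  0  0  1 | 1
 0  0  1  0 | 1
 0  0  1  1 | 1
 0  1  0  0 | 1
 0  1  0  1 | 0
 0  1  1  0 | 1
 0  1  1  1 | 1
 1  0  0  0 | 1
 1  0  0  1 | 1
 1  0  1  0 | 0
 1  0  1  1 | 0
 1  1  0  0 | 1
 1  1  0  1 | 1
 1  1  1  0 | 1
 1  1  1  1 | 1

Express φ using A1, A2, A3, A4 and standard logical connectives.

φ(A1, A2, A3, A4) = not (((((not A1 and A2) and not A3) and A4) or (((A1 and not A2) and A3) and not A4)) or (((A1 and not A2) and A3) and A4))

There are just 3 zero rows: (0,1,0,1), (1,0,1,0), (1,0,1,1). Their minterms are ¬A1·A2·¬A3·A4, A1·¬A2·A3·¬A4, A1·¬A2·A3·A4; the OR of those covers precisely the 0-outputs, and negating it yields φ.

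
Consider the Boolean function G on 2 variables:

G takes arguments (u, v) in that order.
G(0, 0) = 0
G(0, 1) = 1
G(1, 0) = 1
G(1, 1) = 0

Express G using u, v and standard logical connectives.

The output is 1 exactly when an odd number of inputs are 1 — the 2-way XOR (parity).

G(u, v) = u ^ v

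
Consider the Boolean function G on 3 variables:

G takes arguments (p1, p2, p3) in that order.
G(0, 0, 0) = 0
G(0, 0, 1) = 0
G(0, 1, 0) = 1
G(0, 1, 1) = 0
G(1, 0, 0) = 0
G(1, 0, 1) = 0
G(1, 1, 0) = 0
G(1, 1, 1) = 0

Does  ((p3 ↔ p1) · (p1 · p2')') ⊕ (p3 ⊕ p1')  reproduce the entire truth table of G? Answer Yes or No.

No

Test each input against both G and the formula:
  p1=0, p2=0, p3=0: formula gives 0, G = 0 ✓
  p1=0, p2=0, p3=1: formula gives 0, G = 0 ✓
  p1=0, p2=1, p3=0: formula gives 0, but G = 1 ✗
Row (0,1,0) is a counterexample, so the formula is not equivalent to G.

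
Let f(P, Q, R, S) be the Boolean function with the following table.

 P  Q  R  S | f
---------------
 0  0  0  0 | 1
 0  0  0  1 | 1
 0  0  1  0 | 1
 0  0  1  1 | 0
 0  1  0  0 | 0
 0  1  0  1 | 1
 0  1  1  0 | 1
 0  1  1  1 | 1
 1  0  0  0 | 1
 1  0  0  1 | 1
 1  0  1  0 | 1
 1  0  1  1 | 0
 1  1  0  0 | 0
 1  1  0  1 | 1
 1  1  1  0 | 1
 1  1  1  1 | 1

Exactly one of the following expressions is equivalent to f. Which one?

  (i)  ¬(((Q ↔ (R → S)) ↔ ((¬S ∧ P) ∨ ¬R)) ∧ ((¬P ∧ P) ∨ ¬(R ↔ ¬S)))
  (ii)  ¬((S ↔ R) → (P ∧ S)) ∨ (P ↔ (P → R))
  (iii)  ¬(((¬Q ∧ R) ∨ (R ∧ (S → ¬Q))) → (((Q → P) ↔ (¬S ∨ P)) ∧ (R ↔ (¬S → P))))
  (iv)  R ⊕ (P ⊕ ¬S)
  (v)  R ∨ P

(ii): at (0,0,0,1) it gives 0, but f = 1 — eliminated.
(iii): at (0,0,0,0) it gives 0, but f = 1 — eliminated.
(iv): at (0,0,0,1) it gives 0, but f = 1 — eliminated.
(v): at (0,0,0,0) it gives 0, but f = 1 — eliminated.
Only (i) survives; checking it on all 16 rows confirms it matches f.

i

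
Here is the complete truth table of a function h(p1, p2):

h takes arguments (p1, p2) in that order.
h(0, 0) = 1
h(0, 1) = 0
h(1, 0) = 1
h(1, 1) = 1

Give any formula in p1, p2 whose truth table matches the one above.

h(p1, p2) = NOT (NOT p1 AND p2)

h is 0 on exactly one input, (0,1), whose minterm is ¬p1·p2. So h is the negation of that single conjunction.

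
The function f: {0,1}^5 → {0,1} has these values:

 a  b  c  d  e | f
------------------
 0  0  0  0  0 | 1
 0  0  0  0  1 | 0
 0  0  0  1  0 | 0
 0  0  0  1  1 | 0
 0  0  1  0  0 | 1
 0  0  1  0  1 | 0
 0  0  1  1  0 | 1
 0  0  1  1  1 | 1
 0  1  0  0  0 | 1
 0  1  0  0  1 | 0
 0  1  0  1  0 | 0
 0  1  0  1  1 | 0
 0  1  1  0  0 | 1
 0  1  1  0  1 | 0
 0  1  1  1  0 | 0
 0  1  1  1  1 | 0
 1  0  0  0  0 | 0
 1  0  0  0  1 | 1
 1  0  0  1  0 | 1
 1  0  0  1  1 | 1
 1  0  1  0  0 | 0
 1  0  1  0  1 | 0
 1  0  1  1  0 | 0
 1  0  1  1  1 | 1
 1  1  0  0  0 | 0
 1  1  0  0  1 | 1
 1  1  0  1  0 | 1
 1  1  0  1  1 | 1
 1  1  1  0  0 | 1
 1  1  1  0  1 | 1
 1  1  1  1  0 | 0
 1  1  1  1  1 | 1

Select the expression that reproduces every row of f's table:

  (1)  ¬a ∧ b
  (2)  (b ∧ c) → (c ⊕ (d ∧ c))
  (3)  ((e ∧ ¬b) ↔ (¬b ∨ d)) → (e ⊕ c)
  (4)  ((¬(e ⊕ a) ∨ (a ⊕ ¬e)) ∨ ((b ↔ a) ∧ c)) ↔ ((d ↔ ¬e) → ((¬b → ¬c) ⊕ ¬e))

(1): at (0,0,0,0,0) it gives 0, but f = 1 — eliminated.
(2): at (0,0,0,0,1) it gives 1, but f = 0 — eliminated.
(3): at (0,0,0,0,1) it gives 1, but f = 0 — eliminated.
Only (4) survives; checking it on all 32 rows confirms it matches f.

4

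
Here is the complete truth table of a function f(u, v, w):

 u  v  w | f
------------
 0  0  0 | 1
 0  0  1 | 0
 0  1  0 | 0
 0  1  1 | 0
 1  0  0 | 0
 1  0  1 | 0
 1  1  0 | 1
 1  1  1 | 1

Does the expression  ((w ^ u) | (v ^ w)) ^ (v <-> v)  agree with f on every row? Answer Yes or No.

No

Test each input against both f and the formula:
  u=0, v=0, w=0: formula gives 1, f = 1 ✓
  u=0, v=0, w=1: formula gives 0, f = 0 ✓
  u=0, v=1, w=0: formula gives 0, f = 0 ✓
  u=0, v=1, w=1: formula gives 0, f = 0 ✓
  u=1, v=0, w=0: formula gives 0, f = 0 ✓
  …
  u=1, v=1, w=0: formula gives 0, but f = 1 ✗
Since they disagree at (1,1,0), the expression is not a correct formula for f.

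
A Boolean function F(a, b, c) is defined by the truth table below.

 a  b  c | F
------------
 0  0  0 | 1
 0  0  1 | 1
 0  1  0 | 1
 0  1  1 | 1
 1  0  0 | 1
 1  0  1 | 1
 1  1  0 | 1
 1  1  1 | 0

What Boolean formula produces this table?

F(a, b, c) = ((a · b) · c)'

The output is 0 only when every input is 1 — NAND of all inputs.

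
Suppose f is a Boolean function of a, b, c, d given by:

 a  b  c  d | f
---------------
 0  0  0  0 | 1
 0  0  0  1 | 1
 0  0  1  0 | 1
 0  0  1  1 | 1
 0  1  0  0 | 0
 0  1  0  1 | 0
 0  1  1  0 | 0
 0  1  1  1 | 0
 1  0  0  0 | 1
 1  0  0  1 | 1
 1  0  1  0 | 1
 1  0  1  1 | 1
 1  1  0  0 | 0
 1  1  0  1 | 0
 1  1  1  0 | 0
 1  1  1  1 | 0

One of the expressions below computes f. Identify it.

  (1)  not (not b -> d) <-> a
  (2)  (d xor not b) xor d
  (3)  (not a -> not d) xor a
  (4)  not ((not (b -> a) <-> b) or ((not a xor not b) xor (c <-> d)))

2

(1): at (0,0,0,0) it gives 0, but f = 1 — eliminated.
(3): at (0,0,0,1) it gives 0, but f = 1 — eliminated.
(4): at (0,0,0,0) it gives 0, but f = 1 — eliminated.
Only (2) survives; checking it on all 16 rows confirms it matches f.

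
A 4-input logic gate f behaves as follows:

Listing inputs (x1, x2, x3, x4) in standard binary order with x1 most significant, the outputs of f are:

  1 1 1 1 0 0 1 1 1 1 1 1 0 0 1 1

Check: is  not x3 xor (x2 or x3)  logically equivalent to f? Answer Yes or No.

Evaluate not x3 xor (x2 or x3) on each row and compare to f:
  x1=0, x2=0, x3=0, x4=0: formula gives 1, f = 1 ✓
  x1=0, x2=0, x3=0, x4=1: formula gives 1, f = 1 ✓
  x1=0, x2=0, x3=1, x4=0: formula gives 1, f = 1 ✓
  x1=0, x2=0, x3=1, x4=1: formula gives 1, f = 1 ✓
  … (the remaining 12 rows also agree.)
Every row agrees, so the formula is equivalent.

Yes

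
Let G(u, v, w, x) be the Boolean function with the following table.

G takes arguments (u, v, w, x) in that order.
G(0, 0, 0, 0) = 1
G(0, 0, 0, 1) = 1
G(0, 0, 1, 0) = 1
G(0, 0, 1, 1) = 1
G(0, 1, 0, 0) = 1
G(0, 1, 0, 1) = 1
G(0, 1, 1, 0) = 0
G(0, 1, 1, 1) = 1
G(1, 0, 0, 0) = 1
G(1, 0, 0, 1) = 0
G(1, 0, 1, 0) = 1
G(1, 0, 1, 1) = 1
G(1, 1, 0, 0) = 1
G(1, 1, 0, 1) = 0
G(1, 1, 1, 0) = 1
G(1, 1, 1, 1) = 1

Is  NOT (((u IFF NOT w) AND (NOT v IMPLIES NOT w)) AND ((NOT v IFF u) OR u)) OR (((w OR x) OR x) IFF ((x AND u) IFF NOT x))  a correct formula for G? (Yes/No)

Check the formula against G row by row:
  u=0, v=0, w=0, x=0: formula gives 1, G = 1 ✓
  u=0, v=0, w=0, x=1: formula gives 1, G = 1 ✓
  u=0, v=0, w=1, x=0: formula gives 1, G = 1 ✓
  u=0, v=0, w=1, x=1: formula gives 1, G = 1 ✓
  … (the remaining 12 rows also agree.)
All 16 rows match — the expression computes G exactly.

Yes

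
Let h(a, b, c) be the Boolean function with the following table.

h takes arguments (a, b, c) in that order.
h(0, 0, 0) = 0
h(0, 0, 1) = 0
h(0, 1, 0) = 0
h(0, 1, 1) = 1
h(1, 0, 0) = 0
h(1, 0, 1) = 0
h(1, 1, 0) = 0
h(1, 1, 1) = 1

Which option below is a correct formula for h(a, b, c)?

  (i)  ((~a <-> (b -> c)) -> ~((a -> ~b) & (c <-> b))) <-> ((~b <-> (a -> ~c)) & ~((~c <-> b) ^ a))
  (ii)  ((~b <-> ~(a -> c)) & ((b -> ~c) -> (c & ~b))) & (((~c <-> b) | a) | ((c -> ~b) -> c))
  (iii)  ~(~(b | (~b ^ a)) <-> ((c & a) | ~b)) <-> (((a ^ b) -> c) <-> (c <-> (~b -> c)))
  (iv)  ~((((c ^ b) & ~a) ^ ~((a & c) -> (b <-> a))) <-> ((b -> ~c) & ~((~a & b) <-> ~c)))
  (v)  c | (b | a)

ii

(i): at (1,1,1) it gives 0, but h = 1 — eliminated.
(iii): at (0,0,0) it gives 1, but h = 0 — eliminated.
(iv): at (0,0,0) it gives 1, but h = 0 — eliminated.
(v): at (0,0,1) it gives 1, but h = 0 — eliminated.
(ii) is the remaining candidate, and it agrees with h on all 8 inputs.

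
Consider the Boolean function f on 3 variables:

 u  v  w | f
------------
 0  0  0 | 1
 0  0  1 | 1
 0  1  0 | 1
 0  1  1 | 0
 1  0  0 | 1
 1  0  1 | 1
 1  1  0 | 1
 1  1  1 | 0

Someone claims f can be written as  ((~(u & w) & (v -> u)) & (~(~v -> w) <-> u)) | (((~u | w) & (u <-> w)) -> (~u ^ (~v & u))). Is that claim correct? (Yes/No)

No

Test each input against both f and the formula:
  u=0, v=0, w=0: formula gives 1, f = 1 ✓
  u=0, v=0, w=1: formula gives 1, f = 1 ✓
  u=0, v=1, w=0: formula gives 1, f = 1 ✓
  u=0, v=1, w=1: formula gives 1, but f = 0 ✗
Row (0,1,1) is a counterexample, so the formula is not equivalent to f.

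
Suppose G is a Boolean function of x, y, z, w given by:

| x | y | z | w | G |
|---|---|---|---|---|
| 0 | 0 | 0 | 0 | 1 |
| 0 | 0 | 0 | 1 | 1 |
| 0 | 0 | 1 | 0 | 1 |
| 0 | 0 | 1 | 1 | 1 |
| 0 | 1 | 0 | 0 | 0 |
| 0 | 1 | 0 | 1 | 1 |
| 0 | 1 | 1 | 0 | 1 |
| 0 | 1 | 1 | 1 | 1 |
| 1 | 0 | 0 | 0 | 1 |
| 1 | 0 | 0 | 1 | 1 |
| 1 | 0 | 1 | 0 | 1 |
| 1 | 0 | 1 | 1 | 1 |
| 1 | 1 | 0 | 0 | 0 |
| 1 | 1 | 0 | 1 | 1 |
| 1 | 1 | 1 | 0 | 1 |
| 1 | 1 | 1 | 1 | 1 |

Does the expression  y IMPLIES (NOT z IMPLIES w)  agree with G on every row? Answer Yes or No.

Yes

Test each input against both G and the formula:
  x=0, y=0, z=0, w=0: formula gives 1, G = 1 ✓
  x=0, y=0, z=0, w=1: formula gives 1, G = 1 ✓
  x=0, y=0, z=1, w=0: formula gives 1, G = 1 ✓
  x=0, y=0, z=1, w=1: formula gives 1, G = 1 ✓
  …and likewise for the remaining 12 rows.
No disagreement on any input; they are logically equivalent.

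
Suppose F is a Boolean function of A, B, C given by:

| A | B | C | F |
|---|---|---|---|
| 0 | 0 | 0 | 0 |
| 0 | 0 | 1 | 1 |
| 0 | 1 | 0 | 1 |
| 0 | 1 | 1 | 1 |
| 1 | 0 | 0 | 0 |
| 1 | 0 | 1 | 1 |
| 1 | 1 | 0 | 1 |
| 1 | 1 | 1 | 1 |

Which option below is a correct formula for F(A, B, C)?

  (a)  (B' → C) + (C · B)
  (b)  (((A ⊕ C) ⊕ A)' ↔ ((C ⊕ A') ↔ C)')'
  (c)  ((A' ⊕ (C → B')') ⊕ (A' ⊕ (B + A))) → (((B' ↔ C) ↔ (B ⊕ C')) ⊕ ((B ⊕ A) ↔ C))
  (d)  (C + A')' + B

(b) disagrees with F on (0,1,0) (formula → 0, table → 1); rule it out.
(c) disagrees with F on (0,0,0) (formula → 1, table → 0); rule it out.
(d) disagrees with F on (0,0,1) (formula → 0, table → 1); rule it out.
That leaves (a). Evaluating it on every row reproduces the table of F exactly.

a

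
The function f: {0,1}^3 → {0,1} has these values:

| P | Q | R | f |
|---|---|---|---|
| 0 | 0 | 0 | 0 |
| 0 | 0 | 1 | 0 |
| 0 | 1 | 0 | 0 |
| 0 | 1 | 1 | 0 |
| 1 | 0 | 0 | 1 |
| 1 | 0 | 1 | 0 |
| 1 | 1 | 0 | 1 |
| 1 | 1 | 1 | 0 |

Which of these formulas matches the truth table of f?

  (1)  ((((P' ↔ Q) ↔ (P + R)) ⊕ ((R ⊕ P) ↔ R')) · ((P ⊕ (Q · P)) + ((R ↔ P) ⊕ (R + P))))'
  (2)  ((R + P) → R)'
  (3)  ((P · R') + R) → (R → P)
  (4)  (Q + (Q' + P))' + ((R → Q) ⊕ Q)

(1): at (0,0,1) it gives 1, but f = 0 — eliminated.
(3): at (0,0,0) it gives 1, but f = 0 — eliminated.
(4): at (0,0,0) it gives 1, but f = 0 — eliminated.
Only (2) survives; checking it on all 8 rows confirms it matches f.

2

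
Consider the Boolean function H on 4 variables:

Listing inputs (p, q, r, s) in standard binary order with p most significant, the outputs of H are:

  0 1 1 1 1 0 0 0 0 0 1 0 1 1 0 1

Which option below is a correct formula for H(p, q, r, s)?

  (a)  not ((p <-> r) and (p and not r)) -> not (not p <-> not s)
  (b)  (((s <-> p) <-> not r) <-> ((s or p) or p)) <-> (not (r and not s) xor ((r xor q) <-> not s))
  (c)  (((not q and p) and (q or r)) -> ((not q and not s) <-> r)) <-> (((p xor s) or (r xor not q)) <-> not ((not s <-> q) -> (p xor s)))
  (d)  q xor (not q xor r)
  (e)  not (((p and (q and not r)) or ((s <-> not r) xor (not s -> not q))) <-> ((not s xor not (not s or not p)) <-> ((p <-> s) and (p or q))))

b

(a) disagrees with H on (0,0,1,0) (formula → 0, table → 1); rule it out.
(c) disagrees with H on (0,0,0,1) (formula → 0, table → 1); rule it out.
(d) disagrees with H on (0,0,0,0) (formula → 1, table → 0); rule it out.
(e) disagrees with H on (0,0,0,0) (formula → 1, table → 0); rule it out.
(b) is the remaining candidate, and it agrees with H on all 16 inputs.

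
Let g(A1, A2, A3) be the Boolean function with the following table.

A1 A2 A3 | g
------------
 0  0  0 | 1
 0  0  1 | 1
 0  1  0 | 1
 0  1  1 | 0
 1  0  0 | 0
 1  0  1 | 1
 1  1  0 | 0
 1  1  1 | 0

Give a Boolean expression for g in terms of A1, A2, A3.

g(A1, A2, A3) = ((((A1' · A2') · A3') + ((A1' · A2') · A3)) + ((A1' · A2) · A3')) + ((A1 · A2') · A3)

Collect the rows where g=1 — (0,0,0), (0,0,1), (0,1,0), (1,0,1) — and write one minterm per row: ¬A1·¬A2·¬A3, ¬A1·¬A2·A3, ¬A1·A2·¬A3, A1·¬A2·A3. Their union (logical OR) reproduces the table exactly.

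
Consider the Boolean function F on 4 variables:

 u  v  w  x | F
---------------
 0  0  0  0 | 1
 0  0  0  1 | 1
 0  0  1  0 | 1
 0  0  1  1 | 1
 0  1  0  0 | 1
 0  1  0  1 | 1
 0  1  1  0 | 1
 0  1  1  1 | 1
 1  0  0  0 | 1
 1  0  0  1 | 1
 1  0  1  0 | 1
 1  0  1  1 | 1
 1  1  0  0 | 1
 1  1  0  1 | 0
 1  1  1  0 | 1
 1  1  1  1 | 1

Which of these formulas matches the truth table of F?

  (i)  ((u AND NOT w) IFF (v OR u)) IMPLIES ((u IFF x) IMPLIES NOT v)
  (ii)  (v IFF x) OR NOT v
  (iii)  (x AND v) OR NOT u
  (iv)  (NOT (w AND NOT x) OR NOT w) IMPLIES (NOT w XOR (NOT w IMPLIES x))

i

(ii) fails at (0,1,0,0): the formula yields 0, F is 1.
(iii) fails at (1,0,0,0): the formula yields 0, F is 1.
(iv) fails at (0,0,0,1): the formula yields 0, F is 1.
Only (i) survives; checking it on all 16 rows confirms it matches F.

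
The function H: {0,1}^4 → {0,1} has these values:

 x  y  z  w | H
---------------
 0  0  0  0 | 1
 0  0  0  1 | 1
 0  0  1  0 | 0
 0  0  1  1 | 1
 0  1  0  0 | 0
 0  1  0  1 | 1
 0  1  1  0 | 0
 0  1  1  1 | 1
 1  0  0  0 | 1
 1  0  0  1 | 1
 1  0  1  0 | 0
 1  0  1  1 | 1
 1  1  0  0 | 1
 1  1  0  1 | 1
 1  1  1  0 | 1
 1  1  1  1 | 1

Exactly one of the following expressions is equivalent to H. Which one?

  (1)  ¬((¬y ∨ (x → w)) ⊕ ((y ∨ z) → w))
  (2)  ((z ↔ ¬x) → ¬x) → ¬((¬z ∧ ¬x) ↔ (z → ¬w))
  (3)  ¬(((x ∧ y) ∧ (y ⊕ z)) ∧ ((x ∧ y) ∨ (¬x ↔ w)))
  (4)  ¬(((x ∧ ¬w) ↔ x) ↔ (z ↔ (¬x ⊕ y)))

(2): at (0,0,0,0) it gives 0, but H = 1 — eliminated.
(3): at (0,0,1,0) it gives 1, but H = 0 — eliminated.
(4): at (0,0,1,1) it gives 0, but H = 1 — eliminated.
Only (1) survives; checking it on all 16 rows confirms it matches H.

1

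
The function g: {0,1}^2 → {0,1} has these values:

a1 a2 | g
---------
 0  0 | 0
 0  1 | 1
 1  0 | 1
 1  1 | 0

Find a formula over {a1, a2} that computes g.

g(a1, a2) = a1 ⊕ a2

The output is 1 exactly when an odd number of inputs are 1 — the 2-way XOR (parity).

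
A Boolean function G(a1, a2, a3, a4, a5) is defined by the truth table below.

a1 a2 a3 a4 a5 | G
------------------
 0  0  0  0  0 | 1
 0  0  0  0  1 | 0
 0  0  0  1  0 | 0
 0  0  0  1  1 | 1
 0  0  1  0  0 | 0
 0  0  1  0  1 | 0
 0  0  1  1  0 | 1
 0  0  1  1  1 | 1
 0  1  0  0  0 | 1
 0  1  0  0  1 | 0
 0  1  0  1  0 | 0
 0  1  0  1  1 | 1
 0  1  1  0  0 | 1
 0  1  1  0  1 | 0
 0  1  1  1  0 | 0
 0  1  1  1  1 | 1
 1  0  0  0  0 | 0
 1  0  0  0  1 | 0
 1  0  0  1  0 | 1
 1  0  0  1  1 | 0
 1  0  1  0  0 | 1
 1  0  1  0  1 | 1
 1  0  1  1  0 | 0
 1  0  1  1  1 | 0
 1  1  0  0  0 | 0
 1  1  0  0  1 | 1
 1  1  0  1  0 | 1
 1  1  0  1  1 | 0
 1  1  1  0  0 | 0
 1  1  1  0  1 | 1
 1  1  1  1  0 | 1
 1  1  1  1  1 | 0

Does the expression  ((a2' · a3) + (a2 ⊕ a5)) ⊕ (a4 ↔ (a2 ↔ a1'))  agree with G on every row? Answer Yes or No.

No

Test each input against both G and the formula:
  a1=0, a2=0, a3=0, a4=0, a5=0: formula gives 1, G = 1 ✓
  a1=0, a2=0, a3=0, a4=0, a5=1: formula gives 0, G = 0 ✓
  a1=0, a2=0, a3=0, a4=1, a5=0: formula gives 0, G = 0 ✓
  a1=0, a2=0, a3=0, a4=1, a5=1: formula gives 1, G = 1 ✓
  …
  a1=1, a2=0, a3=0, a4=0, a5=1: formula gives 1, but G = 0 ✗
A single disagreement suffices: at (1,0,0,0,1) they differ, so the formula does not compute G.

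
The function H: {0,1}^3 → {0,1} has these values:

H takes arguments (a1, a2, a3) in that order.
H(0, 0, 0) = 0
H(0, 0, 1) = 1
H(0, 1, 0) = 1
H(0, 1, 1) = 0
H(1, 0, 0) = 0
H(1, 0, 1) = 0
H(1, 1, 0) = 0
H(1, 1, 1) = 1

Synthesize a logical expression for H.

The 1-rows are (0,0,1), (0,1,0), (1,1,1). Each contributes one minterm — ¬a1·¬a2·a3; ¬a1·a2·¬a3; a1·a2·a3 — and their disjunction is a sum-of-products form of H.

H(a1, a2, a3) = (((¬a1 ∧ ¬a2) ∧ a3) ∨ ((¬a1 ∧ a2) ∧ ¬a3)) ∨ ((a1 ∧ a2) ∧ a3)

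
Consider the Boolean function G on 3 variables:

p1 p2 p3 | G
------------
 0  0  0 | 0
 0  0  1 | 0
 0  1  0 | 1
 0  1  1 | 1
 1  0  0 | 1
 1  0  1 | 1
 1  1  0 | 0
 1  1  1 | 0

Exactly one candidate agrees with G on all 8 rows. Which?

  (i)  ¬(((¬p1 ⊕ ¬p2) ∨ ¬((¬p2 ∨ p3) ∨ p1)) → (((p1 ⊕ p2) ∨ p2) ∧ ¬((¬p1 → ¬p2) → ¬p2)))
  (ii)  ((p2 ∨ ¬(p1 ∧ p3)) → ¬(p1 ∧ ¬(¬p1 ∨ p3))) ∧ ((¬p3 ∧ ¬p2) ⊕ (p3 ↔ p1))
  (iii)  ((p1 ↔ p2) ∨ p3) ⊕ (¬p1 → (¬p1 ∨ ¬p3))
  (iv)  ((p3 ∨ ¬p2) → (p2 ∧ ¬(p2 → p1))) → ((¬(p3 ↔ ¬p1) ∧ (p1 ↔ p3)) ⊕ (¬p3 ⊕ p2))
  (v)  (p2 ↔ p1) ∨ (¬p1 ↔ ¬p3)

i

(ii): at (0,1,1) it gives 0, but G = 1 — eliminated.
(iii): at (0,1,1) it gives 0, but G = 1 — eliminated.
(iv): at (0,0,0) it gives 1, but G = 0 — eliminated.
(v): at (0,0,0) it gives 1, but G = 0 — eliminated.
(i) is the remaining candidate, and it agrees with G on all 8 inputs.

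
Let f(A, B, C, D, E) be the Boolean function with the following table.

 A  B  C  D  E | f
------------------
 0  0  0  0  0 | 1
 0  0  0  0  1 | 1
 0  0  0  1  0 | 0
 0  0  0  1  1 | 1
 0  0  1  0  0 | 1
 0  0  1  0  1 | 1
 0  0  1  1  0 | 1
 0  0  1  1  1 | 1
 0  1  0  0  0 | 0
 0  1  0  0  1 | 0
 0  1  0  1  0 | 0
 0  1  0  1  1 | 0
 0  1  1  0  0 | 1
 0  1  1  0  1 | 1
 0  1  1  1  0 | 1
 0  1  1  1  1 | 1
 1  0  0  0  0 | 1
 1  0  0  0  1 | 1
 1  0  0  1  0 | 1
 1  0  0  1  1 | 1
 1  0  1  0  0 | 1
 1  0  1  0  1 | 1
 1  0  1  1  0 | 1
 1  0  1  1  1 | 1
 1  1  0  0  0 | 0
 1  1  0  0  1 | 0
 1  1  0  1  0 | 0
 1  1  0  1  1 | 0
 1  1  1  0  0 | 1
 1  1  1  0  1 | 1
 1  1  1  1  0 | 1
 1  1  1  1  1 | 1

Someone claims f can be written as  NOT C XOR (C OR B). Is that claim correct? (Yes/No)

Evaluate NOT C XOR (C OR B) on each row and compare to f:
  A=0, B=0, C=0, D=0, E=0: formula gives 1, f = 1 ✓
  A=0, B=0, C=0, D=0, E=1: formula gives 1, f = 1 ✓
  A=0, B=0, C=0, D=1, E=0: formula gives 1, but f = 0 ✗
Row (0,0,0,1,0) is a counterexample, so the formula is not equivalent to f.

No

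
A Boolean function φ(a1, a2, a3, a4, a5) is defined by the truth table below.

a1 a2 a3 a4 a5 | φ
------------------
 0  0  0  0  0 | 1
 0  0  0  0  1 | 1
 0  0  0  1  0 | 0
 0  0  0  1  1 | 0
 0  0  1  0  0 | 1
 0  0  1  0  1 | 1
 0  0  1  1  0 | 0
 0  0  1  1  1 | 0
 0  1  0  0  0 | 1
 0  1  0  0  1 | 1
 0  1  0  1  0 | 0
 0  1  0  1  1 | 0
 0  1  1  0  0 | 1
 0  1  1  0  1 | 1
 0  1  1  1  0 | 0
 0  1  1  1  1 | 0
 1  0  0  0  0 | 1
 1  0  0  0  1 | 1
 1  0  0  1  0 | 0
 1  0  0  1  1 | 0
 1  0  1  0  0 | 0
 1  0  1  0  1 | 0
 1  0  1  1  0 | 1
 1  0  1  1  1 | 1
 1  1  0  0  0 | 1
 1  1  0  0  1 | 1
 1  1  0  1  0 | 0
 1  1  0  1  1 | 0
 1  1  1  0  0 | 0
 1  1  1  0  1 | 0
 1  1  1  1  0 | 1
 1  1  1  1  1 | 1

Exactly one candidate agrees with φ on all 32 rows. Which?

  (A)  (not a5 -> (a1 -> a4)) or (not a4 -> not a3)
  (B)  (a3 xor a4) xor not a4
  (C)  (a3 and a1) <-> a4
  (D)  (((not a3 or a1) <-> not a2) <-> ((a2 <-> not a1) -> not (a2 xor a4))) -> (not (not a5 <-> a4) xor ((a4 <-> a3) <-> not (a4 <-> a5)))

(A) disagrees with φ on (0,0,0,1,0) (formula → 1, table → 0); rule it out.
(B) disagrees with φ on (0,0,0,1,0) (formula → 1, table → 0); rule it out.
(D) disagrees with φ on (0,0,1,1,0) (formula → 1, table → 0); rule it out.
Only (C) survives; checking it on all 32 rows confirms it matches φ.

C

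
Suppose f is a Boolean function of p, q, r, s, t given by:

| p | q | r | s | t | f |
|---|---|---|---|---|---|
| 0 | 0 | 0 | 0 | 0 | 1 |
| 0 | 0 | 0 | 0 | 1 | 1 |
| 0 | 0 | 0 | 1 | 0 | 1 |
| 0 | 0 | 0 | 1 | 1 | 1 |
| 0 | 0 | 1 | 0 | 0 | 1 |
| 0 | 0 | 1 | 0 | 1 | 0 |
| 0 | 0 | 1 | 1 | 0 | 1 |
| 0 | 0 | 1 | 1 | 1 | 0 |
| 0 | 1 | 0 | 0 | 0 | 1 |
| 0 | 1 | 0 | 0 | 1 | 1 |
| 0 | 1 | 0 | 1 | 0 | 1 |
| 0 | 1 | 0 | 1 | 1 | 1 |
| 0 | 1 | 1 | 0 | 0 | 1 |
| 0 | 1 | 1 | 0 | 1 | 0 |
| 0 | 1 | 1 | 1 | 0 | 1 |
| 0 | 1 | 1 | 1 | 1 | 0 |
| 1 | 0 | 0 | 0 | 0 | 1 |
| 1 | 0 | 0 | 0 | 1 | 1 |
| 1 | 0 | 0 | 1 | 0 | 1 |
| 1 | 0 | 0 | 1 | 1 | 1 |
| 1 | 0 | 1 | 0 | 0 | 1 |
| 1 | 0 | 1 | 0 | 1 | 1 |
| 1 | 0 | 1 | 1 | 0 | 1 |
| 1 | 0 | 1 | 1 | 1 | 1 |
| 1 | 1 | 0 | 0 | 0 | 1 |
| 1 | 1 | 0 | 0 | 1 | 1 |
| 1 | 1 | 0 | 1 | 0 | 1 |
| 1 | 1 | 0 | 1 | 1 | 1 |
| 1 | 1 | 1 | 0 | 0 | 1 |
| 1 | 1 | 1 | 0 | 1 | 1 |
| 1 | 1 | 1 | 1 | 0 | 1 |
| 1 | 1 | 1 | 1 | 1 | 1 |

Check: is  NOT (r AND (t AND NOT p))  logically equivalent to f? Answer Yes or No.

Yes

Test each input against both f and the formula:
  p=0, q=0, r=0, s=0, t=0: formula gives 1, f = 1 ✓
  p=0, q=0, r=0, s=0, t=1: formula gives 1, f = 1 ✓
  p=0, q=0, r=0, s=1, t=0: formula gives 1, f = 1 ✓
  p=0, q=0, r=0, s=1, t=1: formula gives 1, f = 1 ✓
  … (the remaining 28 rows also agree.)
All 32 rows match — the expression computes f exactly.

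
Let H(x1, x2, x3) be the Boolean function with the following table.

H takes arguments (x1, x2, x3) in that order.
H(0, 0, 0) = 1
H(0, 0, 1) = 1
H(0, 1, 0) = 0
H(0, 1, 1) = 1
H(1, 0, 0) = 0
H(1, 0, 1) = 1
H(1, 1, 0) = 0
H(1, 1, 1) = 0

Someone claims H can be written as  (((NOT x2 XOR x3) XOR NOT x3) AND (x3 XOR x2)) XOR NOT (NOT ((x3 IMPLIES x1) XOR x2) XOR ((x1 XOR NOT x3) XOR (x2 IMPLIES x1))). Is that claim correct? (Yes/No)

Test each input against both H and the formula:
  x1=0, x2=0, x3=0: formula gives 1, H = 1 ✓
  x1=0, x2=0, x3=1: formula gives 1, H = 1 ✓
  x1=0, x2=1, x3=0: formula gives 0, H = 0 ✓
  x1=0, x2=1, x3=1: formula gives 1, H = 1 ✓
  x1=1, x2=0, x3=0: formula gives 0, H = 0 ✓
  … (the remaining 3 rows also agree.)
No disagreement on any input; they are logically equivalent.

Yes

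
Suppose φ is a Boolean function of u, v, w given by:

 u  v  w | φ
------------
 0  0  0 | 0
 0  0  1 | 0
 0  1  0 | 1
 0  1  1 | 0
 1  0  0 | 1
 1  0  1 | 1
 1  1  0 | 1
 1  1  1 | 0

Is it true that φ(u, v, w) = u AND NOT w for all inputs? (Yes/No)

No

Test each input against both φ and the formula:
  u=0, v=0, w=0: formula gives 0, φ = 0 ✓
  u=0, v=0, w=1: formula gives 0, φ = 0 ✓
  u=0, v=1, w=0: formula gives 0, but φ = 1 ✗
Since they disagree at (0,1,0), the expression is not a correct formula for φ.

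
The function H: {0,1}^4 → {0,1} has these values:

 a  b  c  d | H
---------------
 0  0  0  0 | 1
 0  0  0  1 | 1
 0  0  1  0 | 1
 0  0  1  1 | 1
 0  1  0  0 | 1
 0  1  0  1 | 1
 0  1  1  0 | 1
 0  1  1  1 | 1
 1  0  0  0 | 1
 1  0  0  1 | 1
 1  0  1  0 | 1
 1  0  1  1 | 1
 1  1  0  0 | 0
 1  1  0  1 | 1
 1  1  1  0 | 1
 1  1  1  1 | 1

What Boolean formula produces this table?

H is 0 on exactly one input, (1,1,0,0), whose minterm is a·b·¬c·¬d. So H is the negation of that single conjunction.

H(a, b, c, d) = ~(((a & b) & ~c) & ~d)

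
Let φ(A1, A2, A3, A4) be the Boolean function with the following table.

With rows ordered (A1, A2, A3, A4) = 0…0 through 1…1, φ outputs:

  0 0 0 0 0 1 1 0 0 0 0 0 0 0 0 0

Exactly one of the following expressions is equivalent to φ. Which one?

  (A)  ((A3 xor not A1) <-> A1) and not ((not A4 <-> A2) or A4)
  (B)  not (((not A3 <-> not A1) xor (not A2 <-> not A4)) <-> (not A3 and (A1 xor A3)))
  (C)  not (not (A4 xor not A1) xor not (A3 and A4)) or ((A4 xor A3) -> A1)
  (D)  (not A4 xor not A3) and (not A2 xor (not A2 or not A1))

D

(A): at (0,0,1,0) it gives 1, but φ = 0 — eliminated.
(B): at (0,0,0,1) it gives 1, but φ = 0 — eliminated.
(C): at (0,0,0,0) it gives 1, but φ = 0 — eliminated.
That leaves (D). Evaluating it on every row reproduces the table of φ exactly.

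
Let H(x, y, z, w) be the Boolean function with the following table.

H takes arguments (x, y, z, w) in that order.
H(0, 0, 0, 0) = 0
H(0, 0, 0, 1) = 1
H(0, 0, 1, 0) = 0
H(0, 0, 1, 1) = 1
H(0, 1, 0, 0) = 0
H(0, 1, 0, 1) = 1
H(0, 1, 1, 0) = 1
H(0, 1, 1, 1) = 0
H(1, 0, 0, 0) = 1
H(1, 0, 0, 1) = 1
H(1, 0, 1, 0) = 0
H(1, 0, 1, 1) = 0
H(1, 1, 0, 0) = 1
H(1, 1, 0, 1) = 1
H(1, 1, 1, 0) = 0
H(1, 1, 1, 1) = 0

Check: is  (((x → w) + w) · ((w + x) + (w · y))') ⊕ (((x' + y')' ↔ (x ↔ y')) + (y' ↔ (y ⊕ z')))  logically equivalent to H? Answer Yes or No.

Yes

Test each input against both H and the formula:
  x=0, y=0, z=0, w=0: formula gives 0, H = 0 ✓
  x=0, y=0, z=0, w=1: formula gives 1, H = 1 ✓
  x=0, y=0, z=1, w=0: formula gives 0, H = 0 ✓
  x=0, y=0, z=1, w=1: formula gives 1, H = 1 ✓
  … (the remaining 12 rows also agree.)
Every row agrees, so the formula is equivalent.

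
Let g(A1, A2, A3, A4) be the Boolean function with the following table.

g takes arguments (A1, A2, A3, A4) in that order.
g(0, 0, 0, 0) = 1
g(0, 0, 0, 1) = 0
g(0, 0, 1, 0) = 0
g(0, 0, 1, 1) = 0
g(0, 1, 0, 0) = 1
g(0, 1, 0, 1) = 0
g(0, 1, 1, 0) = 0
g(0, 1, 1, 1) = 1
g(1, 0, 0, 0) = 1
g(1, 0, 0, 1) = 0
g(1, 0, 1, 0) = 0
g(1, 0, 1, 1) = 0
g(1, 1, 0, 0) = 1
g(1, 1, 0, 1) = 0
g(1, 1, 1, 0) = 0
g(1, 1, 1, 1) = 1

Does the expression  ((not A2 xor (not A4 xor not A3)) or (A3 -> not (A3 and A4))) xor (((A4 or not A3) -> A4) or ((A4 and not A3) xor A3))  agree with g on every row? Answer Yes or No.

Test each input against both g and the formula:
  A1=0, A2=0, A3=0, A4=0: formula gives 1, g = 1 ✓
  A1=0, A2=0, A3=0, A4=1: formula gives 0, g = 0 ✓
  A1=0, A2=0, A3=1, A4=0: formula gives 0, g = 0 ✓
  A1=0, A2=0, A3=1, A4=1: formula gives 0, g = 0 ✓
  … (the remaining 12 rows also agree.)
No disagreement on any input; they are logically equivalent.

Yes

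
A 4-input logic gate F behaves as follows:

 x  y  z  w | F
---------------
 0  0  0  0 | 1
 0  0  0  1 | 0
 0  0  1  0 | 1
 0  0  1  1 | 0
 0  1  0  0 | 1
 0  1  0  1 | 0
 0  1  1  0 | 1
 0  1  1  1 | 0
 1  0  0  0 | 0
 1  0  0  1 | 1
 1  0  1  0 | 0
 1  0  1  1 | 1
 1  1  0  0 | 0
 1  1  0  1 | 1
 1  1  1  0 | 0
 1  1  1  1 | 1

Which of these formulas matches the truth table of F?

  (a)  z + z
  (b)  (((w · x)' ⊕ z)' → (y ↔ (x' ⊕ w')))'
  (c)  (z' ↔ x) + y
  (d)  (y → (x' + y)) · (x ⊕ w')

(a) disagrees with F on (0,0,0,0) (formula → 0, table → 1); rule it out.
(b) disagrees with F on (0,0,0,0) (formula → 0, table → 1); rule it out.
(c) disagrees with F on (0,0,0,0) (formula → 0, table → 1); rule it out.
That leaves (d). Evaluating it on every row reproduces the table of F exactly.

d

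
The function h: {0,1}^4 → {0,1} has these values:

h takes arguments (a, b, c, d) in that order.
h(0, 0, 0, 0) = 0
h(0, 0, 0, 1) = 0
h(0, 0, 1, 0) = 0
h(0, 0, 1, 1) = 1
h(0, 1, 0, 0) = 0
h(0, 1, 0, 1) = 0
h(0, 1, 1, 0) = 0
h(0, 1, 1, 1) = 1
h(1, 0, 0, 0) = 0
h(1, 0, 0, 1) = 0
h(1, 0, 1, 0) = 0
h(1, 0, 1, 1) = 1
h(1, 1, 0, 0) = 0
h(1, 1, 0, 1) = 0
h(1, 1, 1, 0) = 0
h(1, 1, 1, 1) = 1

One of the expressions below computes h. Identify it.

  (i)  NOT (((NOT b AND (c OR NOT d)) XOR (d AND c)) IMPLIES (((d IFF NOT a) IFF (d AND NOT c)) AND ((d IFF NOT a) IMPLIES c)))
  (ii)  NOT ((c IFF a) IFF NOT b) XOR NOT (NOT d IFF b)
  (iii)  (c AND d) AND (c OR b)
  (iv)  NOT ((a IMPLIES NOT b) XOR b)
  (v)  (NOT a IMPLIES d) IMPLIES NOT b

(i) fails at (0,0,1,1): the formula yields 0, h is 1.
(ii) fails at (0,0,0,0): the formula yields 1, h is 0.
(iv) fails at (0,0,1,1): the formula yields 0, h is 1.
(v) fails at (0,0,0,0): the formula yields 1, h is 0.
That leaves (iii). Evaluating it on every row reproduces the table of h exactly.

iii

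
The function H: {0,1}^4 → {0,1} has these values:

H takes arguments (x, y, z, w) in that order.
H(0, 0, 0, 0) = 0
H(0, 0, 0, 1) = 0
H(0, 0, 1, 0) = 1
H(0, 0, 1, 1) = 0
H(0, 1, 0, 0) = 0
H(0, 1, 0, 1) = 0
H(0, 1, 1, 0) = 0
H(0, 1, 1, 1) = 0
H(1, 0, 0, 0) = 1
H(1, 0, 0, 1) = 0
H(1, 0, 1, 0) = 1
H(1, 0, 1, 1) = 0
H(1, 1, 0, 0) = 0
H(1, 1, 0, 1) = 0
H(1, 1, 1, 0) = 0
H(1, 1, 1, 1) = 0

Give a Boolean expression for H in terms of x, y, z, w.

Collect the rows where H=1 — (0,0,1,0), (1,0,0,0), (1,0,1,0) — and write one minterm per row: ¬x·¬y·z·¬w, x·¬y·¬z·¬w, x·¬y·z·¬w. Their union (logical OR) reproduces the table exactly.

H(x, y, z, w) = ((((¬x ∧ ¬y) ∧ z) ∧ ¬w) ∨ (((x ∧ ¬y) ∧ ¬z) ∧ ¬w)) ∨ (((x ∧ ¬y) ∧ z) ∧ ¬w)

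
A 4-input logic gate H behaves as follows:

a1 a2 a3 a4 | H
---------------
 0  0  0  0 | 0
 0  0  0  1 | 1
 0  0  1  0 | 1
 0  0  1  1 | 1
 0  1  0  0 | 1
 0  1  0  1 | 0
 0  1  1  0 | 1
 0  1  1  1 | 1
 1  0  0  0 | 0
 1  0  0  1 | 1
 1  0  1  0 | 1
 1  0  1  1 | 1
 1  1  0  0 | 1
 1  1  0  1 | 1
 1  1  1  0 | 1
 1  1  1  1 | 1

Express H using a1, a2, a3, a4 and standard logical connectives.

H is 0 on only 3 rows — (0,0,0,0), (0,1,0,1), (1,0,0,0). Writing each as a minterm (¬a1·¬a2·¬a3·¬a4, ¬a1·a2·¬a3·a4, a1·¬a2·¬a3·¬a4) and OR-ing them characterizes exactly where H=0, so H is the negation of that disjunction.

H(a1, a2, a3, a4) = ~(((((~a1 & ~a2) & ~a3) & ~a4) | (((~a1 & a2) & ~a3) & a4)) | (((a1 & ~a2) & ~a3) & ~a4))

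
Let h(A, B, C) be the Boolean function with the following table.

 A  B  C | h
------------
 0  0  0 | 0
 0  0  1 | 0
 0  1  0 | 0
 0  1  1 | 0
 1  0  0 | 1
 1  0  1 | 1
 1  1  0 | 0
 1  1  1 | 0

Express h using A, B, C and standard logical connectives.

The 1-rows are (1,0,0), (1,0,1). Each contributes one minterm — A·¬B·¬C; A·¬B·C — and their disjunction is a sum-of-products form of h.

h(A, B, C) = ((A ∧ ¬B) ∧ ¬C) ∨ ((A ∧ ¬B) ∧ C)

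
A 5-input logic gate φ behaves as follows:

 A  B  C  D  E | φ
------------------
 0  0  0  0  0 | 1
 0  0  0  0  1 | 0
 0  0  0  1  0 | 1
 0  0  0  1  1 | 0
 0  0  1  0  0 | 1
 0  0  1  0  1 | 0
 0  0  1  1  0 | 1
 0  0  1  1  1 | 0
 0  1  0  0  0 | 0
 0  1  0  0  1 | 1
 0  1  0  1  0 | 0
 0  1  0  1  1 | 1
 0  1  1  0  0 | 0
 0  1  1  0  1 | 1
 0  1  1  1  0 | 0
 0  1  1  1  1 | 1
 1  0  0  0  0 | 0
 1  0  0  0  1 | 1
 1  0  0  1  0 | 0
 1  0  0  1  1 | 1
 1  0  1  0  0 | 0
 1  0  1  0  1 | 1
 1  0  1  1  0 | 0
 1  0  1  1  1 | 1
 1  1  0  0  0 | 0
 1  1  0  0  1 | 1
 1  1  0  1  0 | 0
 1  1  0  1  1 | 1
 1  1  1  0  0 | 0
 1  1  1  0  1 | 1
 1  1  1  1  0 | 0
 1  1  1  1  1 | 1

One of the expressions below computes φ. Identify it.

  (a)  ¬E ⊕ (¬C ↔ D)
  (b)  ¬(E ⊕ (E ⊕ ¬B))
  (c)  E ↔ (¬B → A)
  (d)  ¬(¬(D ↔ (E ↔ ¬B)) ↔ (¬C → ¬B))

c

(a) disagrees with φ on (0,0,0,1,0) (formula → 0, table → 1); rule it out.
(b) disagrees with φ on (0,0,0,0,0) (formula → 0, table → 1); rule it out.
(d) disagrees with φ on (0,0,0,1,0) (formula → 0, table → 1); rule it out.
Only (c) survives; checking it on all 32 rows confirms it matches φ.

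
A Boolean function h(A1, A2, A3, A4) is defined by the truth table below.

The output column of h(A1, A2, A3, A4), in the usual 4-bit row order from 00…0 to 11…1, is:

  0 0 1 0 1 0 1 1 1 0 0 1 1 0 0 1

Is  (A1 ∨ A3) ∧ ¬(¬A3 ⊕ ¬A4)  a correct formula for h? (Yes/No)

Check the formula against h row by row:
  A1=0, A2=0, A3=0, A4=0: formula gives 0, h = 0 ✓
  A1=0, A2=0, A3=0, A4=1: formula gives 0, h = 0 ✓
  A1=0, A2=0, A3=1, A4=0: formula gives 0, but h = 1 ✗
Since they disagree at (0,0,1,0), the expression is not a correct formula for h.

No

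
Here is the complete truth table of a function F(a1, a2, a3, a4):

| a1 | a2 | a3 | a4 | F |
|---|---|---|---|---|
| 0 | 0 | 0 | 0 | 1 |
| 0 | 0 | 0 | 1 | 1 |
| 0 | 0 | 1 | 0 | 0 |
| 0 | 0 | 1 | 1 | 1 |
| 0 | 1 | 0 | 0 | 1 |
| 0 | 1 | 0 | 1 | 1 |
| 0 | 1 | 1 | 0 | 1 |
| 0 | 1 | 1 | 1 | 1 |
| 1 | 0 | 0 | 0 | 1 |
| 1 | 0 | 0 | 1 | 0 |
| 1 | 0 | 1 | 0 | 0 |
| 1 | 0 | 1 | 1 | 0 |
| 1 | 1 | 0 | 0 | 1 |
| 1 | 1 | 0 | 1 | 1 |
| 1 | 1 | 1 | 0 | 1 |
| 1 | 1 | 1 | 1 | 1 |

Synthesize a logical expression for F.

The 0-rows are (0,0,1,0), (1,0,0,1), (1,0,1,0), (1,0,1,1). Take each as a conjunction (¬a1·¬a2·a3·¬a4, a1·¬a2·¬a3·a4, a1·¬a2·a3·¬a4, a1·¬a2·a3·a4), form their disjunction, and complement — that gives a formula that is 1 everywhere F is.

F(a1, a2, a3, a4) = ¬((((((¬a1 ∧ ¬a2) ∧ a3) ∧ ¬a4) ∨ (((a1 ∧ ¬a2) ∧ ¬a3) ∧ a4)) ∨ (((a1 ∧ ¬a2) ∧ a3) ∧ ¬a4)) ∨ (((a1 ∧ ¬a2) ∧ a3) ∧ a4))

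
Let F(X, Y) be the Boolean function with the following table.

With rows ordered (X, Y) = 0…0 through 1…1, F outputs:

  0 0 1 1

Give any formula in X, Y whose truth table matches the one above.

The output simply equals X.

F(X, Y) = X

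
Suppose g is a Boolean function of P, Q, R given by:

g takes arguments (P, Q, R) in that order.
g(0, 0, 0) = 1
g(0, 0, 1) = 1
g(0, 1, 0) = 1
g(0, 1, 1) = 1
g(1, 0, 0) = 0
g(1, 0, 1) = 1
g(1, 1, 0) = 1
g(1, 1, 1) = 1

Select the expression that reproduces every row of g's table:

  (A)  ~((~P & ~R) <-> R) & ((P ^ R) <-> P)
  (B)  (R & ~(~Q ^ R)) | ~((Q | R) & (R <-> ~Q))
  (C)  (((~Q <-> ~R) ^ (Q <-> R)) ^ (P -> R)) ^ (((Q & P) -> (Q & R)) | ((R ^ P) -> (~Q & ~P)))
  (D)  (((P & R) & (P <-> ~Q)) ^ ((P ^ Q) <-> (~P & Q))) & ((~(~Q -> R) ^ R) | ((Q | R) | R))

D

(A) fails at (0,0,1): the formula yields 0, g is 1.
(B) fails at (0,1,0): the formula yields 0, g is 1.
(C) fails at (0,0,0): the formula yields 0, g is 1.
Only (D) survives; checking it on all 8 rows confirms it matches g.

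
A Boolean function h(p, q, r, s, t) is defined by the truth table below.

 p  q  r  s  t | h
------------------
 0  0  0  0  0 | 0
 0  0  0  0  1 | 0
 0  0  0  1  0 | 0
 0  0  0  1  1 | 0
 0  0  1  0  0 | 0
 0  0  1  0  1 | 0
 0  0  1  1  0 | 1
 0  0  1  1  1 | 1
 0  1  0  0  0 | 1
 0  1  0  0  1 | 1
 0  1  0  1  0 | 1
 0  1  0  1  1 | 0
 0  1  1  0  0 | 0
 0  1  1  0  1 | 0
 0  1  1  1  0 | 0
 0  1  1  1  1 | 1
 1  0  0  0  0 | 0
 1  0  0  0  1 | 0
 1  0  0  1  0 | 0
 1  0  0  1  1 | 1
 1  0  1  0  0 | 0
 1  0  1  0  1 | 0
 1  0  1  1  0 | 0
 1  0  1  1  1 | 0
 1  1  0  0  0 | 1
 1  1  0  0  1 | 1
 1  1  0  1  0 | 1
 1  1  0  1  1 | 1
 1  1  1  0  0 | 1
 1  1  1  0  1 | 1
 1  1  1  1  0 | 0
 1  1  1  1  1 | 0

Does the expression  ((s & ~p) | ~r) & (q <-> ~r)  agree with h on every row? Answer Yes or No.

Test each input against both h and the formula:
  p=0, q=0, r=0, s=0, t=0: formula gives 0, h = 0 ✓
  p=0, q=0, r=0, s=0, t=1: formula gives 0, h = 0 ✓
  p=0, q=0, r=0, s=1, t=0: formula gives 0, h = 0 ✓
  p=0, q=0, r=0, s=1, t=1: formula gives 0, h = 0 ✓
  …
  p=0, q=1, r=0, s=1, t=1: formula gives 1, but h = 0 ✗
Since they disagree at (0,1,0,1,1), the expression is not a correct formula for h.

No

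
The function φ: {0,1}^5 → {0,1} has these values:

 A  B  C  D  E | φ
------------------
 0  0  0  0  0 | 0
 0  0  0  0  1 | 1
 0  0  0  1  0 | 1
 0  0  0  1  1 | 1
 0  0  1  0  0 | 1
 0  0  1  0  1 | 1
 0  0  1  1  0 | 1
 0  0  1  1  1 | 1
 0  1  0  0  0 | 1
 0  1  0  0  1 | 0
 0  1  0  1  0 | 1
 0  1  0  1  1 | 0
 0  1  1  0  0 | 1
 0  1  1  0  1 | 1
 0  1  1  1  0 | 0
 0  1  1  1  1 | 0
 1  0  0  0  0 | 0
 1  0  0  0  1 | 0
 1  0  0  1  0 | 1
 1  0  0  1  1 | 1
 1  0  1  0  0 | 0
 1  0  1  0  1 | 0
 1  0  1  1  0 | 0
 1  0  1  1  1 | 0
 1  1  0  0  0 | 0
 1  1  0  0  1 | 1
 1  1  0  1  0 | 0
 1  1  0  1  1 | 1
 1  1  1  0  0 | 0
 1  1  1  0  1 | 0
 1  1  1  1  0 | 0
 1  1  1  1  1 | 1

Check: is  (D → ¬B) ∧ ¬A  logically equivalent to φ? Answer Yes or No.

Check the formula against φ row by row:
  A=0, B=0, C=0, D=0, E=0: formula gives 1, but φ = 0 ✗
Since they disagree at (0,0,0,0,0), the expression is not a correct formula for φ.

No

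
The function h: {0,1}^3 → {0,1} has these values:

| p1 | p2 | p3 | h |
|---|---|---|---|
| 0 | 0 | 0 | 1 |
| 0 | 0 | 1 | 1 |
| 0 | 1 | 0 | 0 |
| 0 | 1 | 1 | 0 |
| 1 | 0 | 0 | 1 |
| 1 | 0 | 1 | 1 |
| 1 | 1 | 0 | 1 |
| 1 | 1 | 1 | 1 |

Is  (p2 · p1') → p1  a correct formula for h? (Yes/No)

Check the formula against h row by row:
  p1=0, p2=0, p3=0: formula gives 1, h = 1 ✓
  p1=0, p2=0, p3=1: formula gives 1, h = 1 ✓
  p1=0, p2=1, p3=0: formula gives 0, h = 0 ✓
  p1=0, p2=1, p3=1: formula gives 0, h = 0 ✓
  p1=1, p2=0, p3=0: formula gives 1, h = 1 ✓
  … (the remaining 3 rows also agree.)
Every row agrees, so the formula is equivalent.

Yes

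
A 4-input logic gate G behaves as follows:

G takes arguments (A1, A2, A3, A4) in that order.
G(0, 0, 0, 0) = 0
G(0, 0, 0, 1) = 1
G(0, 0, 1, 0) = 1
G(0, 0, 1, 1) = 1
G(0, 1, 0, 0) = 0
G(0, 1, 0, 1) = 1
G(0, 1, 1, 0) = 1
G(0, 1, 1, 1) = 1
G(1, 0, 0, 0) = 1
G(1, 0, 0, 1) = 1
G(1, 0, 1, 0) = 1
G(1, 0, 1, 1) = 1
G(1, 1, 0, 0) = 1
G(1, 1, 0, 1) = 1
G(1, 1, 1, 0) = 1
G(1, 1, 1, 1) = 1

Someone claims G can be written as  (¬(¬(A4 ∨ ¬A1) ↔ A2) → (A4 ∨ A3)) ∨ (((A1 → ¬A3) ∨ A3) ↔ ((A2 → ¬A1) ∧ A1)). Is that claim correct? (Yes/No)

Evaluate (¬(¬(A4 ∨ ¬A1) ↔ A2) → (A4 ∨ A3)) ∨ (((A1 → ¬A3) ∨ A3) ↔ ((A2 → ¬A1) ∧ A1)) on each row and compare to G:
  A1=0, A2=0, A3=0, A4=0: formula gives 1, but G = 0 ✗
Row (0,0,0,0) is a counterexample, so the formula is not equivalent to G.

No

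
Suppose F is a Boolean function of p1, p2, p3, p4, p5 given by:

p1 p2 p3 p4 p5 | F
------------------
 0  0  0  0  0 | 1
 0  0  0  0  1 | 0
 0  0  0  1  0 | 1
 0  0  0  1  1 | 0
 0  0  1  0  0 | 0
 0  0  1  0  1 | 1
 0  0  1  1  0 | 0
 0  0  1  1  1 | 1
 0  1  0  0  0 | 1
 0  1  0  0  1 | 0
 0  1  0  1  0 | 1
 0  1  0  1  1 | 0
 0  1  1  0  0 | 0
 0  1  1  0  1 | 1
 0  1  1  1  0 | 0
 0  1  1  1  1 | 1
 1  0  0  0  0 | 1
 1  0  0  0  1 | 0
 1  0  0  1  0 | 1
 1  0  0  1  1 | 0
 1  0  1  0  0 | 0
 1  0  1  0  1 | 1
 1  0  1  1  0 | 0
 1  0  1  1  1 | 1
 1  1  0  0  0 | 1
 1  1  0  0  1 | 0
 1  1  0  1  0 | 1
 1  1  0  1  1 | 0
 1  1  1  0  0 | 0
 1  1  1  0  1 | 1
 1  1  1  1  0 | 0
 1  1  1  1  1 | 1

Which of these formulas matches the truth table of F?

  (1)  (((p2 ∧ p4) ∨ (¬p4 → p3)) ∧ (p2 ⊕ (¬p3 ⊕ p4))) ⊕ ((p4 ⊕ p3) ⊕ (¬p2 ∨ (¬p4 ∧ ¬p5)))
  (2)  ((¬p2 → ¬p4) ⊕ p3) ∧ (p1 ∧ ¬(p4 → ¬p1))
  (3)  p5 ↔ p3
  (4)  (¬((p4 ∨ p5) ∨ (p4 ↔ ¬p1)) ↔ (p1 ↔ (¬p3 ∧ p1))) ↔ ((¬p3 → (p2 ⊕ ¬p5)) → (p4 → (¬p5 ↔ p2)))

(1): at (0,0,0,0,1) it gives 1, but F = 0 — eliminated.
(2): at (0,0,0,0,0) it gives 0, but F = 1 — eliminated.
(4): at (0,0,1,0,0) it gives 1, but F = 0 — eliminated.
Only (3) survives; checking it on all 32 rows confirms it matches F.

3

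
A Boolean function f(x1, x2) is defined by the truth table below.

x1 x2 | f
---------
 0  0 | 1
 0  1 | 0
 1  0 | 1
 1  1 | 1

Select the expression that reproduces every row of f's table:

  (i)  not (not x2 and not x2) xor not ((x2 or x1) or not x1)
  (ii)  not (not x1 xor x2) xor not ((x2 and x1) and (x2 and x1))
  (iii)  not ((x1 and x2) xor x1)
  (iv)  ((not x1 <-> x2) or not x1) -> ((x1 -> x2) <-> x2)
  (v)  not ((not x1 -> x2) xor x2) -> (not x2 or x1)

v

(i): at (0,0) it gives 0, but f = 1 — eliminated.
(ii): at (1,0) it gives 0, but f = 1 — eliminated.
(iii): at (0,1) it gives 1, but f = 0 — eliminated.
(iv): at (0,0) it gives 0, but f = 1 — eliminated.
(v) is the remaining candidate, and it agrees with f on all 4 inputs.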